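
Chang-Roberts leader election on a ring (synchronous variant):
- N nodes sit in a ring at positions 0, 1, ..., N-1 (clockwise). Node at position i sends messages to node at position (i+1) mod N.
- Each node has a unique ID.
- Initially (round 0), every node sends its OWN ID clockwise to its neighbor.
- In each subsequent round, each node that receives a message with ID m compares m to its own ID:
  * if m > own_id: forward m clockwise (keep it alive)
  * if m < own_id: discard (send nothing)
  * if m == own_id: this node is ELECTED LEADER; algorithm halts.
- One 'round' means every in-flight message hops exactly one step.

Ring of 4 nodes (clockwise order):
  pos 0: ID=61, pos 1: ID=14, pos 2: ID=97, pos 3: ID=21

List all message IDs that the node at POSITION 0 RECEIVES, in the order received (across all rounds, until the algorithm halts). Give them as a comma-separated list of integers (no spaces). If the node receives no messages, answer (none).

Round 1: pos1(id14) recv 61: fwd; pos2(id97) recv 14: drop; pos3(id21) recv 97: fwd; pos0(id61) recv 21: drop
Round 2: pos2(id97) recv 61: drop; pos0(id61) recv 97: fwd
Round 3: pos1(id14) recv 97: fwd
Round 4: pos2(id97) recv 97: ELECTED

Answer: 21,97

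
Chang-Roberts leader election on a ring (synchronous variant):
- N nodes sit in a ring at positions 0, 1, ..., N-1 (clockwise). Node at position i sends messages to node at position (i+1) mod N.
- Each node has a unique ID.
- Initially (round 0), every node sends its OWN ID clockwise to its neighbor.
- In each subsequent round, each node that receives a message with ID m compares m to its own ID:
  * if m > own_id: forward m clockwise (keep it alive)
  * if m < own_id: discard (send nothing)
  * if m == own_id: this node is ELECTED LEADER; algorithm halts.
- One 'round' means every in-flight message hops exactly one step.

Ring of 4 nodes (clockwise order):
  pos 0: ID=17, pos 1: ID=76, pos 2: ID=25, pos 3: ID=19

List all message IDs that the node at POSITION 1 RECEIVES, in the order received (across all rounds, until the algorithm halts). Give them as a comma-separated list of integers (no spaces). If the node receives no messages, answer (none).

Answer: 17,19,25,76

Derivation:
Round 1: pos1(id76) recv 17: drop; pos2(id25) recv 76: fwd; pos3(id19) recv 25: fwd; pos0(id17) recv 19: fwd
Round 2: pos3(id19) recv 76: fwd; pos0(id17) recv 25: fwd; pos1(id76) recv 19: drop
Round 3: pos0(id17) recv 76: fwd; pos1(id76) recv 25: drop
Round 4: pos1(id76) recv 76: ELECTED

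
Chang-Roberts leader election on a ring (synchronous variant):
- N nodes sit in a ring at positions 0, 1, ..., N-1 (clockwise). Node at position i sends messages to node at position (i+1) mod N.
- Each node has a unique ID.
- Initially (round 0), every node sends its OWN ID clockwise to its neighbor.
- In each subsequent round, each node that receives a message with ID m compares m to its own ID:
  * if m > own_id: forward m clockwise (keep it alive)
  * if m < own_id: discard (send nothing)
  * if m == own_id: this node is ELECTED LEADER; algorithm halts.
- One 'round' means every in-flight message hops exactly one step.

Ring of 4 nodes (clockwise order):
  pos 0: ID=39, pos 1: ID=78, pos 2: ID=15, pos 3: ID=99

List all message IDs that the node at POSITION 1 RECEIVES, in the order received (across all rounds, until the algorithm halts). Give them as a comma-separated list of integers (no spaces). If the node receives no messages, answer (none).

Round 1: pos1(id78) recv 39: drop; pos2(id15) recv 78: fwd; pos3(id99) recv 15: drop; pos0(id39) recv 99: fwd
Round 2: pos3(id99) recv 78: drop; pos1(id78) recv 99: fwd
Round 3: pos2(id15) recv 99: fwd
Round 4: pos3(id99) recv 99: ELECTED

Answer: 39,99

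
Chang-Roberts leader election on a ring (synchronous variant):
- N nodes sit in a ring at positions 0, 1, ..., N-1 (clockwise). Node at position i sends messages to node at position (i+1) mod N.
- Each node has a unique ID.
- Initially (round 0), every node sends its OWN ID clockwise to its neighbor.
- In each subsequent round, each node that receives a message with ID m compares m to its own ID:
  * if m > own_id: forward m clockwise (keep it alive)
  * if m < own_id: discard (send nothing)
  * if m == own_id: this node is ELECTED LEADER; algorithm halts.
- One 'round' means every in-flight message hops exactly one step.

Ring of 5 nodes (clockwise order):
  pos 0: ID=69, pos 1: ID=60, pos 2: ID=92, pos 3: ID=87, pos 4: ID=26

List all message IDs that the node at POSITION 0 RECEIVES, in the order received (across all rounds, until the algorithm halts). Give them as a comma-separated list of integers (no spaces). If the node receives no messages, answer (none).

Answer: 26,87,92

Derivation:
Round 1: pos1(id60) recv 69: fwd; pos2(id92) recv 60: drop; pos3(id87) recv 92: fwd; pos4(id26) recv 87: fwd; pos0(id69) recv 26: drop
Round 2: pos2(id92) recv 69: drop; pos4(id26) recv 92: fwd; pos0(id69) recv 87: fwd
Round 3: pos0(id69) recv 92: fwd; pos1(id60) recv 87: fwd
Round 4: pos1(id60) recv 92: fwd; pos2(id92) recv 87: drop
Round 5: pos2(id92) recv 92: ELECTED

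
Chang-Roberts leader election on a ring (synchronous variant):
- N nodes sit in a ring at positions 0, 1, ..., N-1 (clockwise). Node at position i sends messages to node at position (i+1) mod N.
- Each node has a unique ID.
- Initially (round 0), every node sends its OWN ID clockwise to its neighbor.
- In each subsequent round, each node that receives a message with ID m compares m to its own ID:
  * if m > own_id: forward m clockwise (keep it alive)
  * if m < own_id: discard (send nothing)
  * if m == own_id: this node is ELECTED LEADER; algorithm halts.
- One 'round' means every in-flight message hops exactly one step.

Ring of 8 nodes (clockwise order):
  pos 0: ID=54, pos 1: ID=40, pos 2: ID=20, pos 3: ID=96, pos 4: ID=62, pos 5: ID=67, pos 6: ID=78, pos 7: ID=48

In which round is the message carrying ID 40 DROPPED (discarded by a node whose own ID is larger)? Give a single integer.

Round 1: pos1(id40) recv 54: fwd; pos2(id20) recv 40: fwd; pos3(id96) recv 20: drop; pos4(id62) recv 96: fwd; pos5(id67) recv 62: drop; pos6(id78) recv 67: drop; pos7(id48) recv 78: fwd; pos0(id54) recv 48: drop
Round 2: pos2(id20) recv 54: fwd; pos3(id96) recv 40: drop; pos5(id67) recv 96: fwd; pos0(id54) recv 78: fwd
Round 3: pos3(id96) recv 54: drop; pos6(id78) recv 96: fwd; pos1(id40) recv 78: fwd
Round 4: pos7(id48) recv 96: fwd; pos2(id20) recv 78: fwd
Round 5: pos0(id54) recv 96: fwd; pos3(id96) recv 78: drop
Round 6: pos1(id40) recv 96: fwd
Round 7: pos2(id20) recv 96: fwd
Round 8: pos3(id96) recv 96: ELECTED
Message ID 40 originates at pos 1; dropped at pos 3 in round 2

Answer: 2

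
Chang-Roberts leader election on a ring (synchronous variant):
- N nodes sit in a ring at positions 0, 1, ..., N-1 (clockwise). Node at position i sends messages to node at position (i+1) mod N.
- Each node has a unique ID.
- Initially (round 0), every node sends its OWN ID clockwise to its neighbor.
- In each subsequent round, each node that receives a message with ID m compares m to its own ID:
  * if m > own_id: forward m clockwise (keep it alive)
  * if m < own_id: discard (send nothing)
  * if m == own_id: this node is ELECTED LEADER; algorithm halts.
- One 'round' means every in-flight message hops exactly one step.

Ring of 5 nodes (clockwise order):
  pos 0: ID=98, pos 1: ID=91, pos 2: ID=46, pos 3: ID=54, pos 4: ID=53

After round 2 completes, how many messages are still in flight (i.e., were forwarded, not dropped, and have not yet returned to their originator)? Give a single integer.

Answer: 2

Derivation:
Round 1: pos1(id91) recv 98: fwd; pos2(id46) recv 91: fwd; pos3(id54) recv 46: drop; pos4(id53) recv 54: fwd; pos0(id98) recv 53: drop
Round 2: pos2(id46) recv 98: fwd; pos3(id54) recv 91: fwd; pos0(id98) recv 54: drop
After round 2: 2 messages still in flight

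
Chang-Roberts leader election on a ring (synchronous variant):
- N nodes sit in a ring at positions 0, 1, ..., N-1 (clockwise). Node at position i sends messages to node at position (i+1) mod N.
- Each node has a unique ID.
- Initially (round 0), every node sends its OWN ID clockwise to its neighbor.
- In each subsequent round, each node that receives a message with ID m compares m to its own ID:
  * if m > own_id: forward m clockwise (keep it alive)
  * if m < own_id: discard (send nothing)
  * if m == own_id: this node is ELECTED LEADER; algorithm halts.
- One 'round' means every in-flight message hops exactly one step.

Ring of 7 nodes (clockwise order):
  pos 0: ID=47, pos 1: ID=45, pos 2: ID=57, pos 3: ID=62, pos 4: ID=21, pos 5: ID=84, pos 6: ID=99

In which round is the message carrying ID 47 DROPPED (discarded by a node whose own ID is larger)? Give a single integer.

Answer: 2

Derivation:
Round 1: pos1(id45) recv 47: fwd; pos2(id57) recv 45: drop; pos3(id62) recv 57: drop; pos4(id21) recv 62: fwd; pos5(id84) recv 21: drop; pos6(id99) recv 84: drop; pos0(id47) recv 99: fwd
Round 2: pos2(id57) recv 47: drop; pos5(id84) recv 62: drop; pos1(id45) recv 99: fwd
Round 3: pos2(id57) recv 99: fwd
Round 4: pos3(id62) recv 99: fwd
Round 5: pos4(id21) recv 99: fwd
Round 6: pos5(id84) recv 99: fwd
Round 7: pos6(id99) recv 99: ELECTED
Message ID 47 originates at pos 0; dropped at pos 2 in round 2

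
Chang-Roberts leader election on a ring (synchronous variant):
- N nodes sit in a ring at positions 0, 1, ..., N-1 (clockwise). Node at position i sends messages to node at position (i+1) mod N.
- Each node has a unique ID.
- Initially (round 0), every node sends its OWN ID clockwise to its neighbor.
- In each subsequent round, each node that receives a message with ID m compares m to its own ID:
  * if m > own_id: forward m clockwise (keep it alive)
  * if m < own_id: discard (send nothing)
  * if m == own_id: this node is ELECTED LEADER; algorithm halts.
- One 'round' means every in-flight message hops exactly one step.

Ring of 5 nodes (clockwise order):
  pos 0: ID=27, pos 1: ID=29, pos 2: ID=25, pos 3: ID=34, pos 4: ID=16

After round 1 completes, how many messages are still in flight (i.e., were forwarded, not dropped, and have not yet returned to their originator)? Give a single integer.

Round 1: pos1(id29) recv 27: drop; pos2(id25) recv 29: fwd; pos3(id34) recv 25: drop; pos4(id16) recv 34: fwd; pos0(id27) recv 16: drop
After round 1: 2 messages still in flight

Answer: 2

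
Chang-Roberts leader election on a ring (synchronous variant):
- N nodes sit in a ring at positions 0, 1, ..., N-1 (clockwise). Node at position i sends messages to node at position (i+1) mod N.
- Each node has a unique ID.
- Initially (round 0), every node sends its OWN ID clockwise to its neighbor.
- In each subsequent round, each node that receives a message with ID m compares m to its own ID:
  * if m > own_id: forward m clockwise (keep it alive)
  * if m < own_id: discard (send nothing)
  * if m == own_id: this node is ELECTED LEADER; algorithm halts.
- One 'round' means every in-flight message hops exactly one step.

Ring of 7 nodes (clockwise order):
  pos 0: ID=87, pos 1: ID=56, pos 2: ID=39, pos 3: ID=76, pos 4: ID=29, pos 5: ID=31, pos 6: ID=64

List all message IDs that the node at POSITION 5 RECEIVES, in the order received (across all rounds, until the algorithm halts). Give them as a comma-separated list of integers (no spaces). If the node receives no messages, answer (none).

Answer: 29,76,87

Derivation:
Round 1: pos1(id56) recv 87: fwd; pos2(id39) recv 56: fwd; pos3(id76) recv 39: drop; pos4(id29) recv 76: fwd; pos5(id31) recv 29: drop; pos6(id64) recv 31: drop; pos0(id87) recv 64: drop
Round 2: pos2(id39) recv 87: fwd; pos3(id76) recv 56: drop; pos5(id31) recv 76: fwd
Round 3: pos3(id76) recv 87: fwd; pos6(id64) recv 76: fwd
Round 4: pos4(id29) recv 87: fwd; pos0(id87) recv 76: drop
Round 5: pos5(id31) recv 87: fwd
Round 6: pos6(id64) recv 87: fwd
Round 7: pos0(id87) recv 87: ELECTED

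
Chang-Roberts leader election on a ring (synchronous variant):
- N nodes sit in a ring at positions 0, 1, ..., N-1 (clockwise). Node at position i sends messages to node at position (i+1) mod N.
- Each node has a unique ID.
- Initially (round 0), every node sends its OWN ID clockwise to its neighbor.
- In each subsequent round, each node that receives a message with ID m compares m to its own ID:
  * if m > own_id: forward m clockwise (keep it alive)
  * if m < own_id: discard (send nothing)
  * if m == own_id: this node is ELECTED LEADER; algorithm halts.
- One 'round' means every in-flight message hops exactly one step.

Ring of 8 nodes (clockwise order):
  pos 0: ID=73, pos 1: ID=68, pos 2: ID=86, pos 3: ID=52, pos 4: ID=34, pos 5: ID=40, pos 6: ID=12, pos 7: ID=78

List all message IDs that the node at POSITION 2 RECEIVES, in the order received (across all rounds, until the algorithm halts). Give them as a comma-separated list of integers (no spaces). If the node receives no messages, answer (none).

Answer: 68,73,78,86

Derivation:
Round 1: pos1(id68) recv 73: fwd; pos2(id86) recv 68: drop; pos3(id52) recv 86: fwd; pos4(id34) recv 52: fwd; pos5(id40) recv 34: drop; pos6(id12) recv 40: fwd; pos7(id78) recv 12: drop; pos0(id73) recv 78: fwd
Round 2: pos2(id86) recv 73: drop; pos4(id34) recv 86: fwd; pos5(id40) recv 52: fwd; pos7(id78) recv 40: drop; pos1(id68) recv 78: fwd
Round 3: pos5(id40) recv 86: fwd; pos6(id12) recv 52: fwd; pos2(id86) recv 78: drop
Round 4: pos6(id12) recv 86: fwd; pos7(id78) recv 52: drop
Round 5: pos7(id78) recv 86: fwd
Round 6: pos0(id73) recv 86: fwd
Round 7: pos1(id68) recv 86: fwd
Round 8: pos2(id86) recv 86: ELECTED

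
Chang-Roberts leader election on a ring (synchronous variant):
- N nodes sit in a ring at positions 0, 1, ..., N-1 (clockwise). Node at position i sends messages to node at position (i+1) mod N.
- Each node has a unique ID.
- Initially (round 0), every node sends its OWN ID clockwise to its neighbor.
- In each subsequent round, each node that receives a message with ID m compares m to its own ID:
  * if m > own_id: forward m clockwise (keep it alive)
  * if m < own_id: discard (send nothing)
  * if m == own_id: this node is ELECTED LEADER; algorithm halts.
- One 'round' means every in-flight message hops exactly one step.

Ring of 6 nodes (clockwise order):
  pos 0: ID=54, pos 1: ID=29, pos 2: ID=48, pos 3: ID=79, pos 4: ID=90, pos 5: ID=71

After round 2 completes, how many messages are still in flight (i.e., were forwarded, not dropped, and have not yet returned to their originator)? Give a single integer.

Round 1: pos1(id29) recv 54: fwd; pos2(id48) recv 29: drop; pos3(id79) recv 48: drop; pos4(id90) recv 79: drop; pos5(id71) recv 90: fwd; pos0(id54) recv 71: fwd
Round 2: pos2(id48) recv 54: fwd; pos0(id54) recv 90: fwd; pos1(id29) recv 71: fwd
After round 2: 3 messages still in flight

Answer: 3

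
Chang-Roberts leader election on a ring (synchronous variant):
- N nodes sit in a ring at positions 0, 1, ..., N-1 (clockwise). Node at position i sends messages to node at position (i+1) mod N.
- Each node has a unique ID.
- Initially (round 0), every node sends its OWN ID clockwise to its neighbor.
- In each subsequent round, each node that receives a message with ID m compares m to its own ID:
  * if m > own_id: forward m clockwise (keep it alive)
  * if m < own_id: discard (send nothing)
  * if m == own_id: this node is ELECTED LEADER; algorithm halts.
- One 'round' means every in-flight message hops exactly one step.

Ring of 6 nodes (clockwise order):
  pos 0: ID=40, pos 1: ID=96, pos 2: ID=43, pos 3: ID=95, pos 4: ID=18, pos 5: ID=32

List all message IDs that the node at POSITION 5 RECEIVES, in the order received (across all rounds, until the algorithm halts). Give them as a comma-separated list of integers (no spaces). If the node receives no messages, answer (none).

Answer: 18,95,96

Derivation:
Round 1: pos1(id96) recv 40: drop; pos2(id43) recv 96: fwd; pos3(id95) recv 43: drop; pos4(id18) recv 95: fwd; pos5(id32) recv 18: drop; pos0(id40) recv 32: drop
Round 2: pos3(id95) recv 96: fwd; pos5(id32) recv 95: fwd
Round 3: pos4(id18) recv 96: fwd; pos0(id40) recv 95: fwd
Round 4: pos5(id32) recv 96: fwd; pos1(id96) recv 95: drop
Round 5: pos0(id40) recv 96: fwd
Round 6: pos1(id96) recv 96: ELECTED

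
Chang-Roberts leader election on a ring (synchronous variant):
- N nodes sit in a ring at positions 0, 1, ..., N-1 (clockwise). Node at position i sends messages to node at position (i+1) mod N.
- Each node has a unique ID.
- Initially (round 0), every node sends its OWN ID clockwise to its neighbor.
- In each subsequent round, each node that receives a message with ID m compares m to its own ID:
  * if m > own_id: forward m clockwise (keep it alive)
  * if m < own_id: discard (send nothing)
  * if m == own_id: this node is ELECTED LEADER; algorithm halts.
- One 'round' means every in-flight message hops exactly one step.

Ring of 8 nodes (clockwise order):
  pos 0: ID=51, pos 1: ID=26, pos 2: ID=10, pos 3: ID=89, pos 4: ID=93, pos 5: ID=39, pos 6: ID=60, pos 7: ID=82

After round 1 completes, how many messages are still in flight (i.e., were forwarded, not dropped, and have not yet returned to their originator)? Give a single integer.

Round 1: pos1(id26) recv 51: fwd; pos2(id10) recv 26: fwd; pos3(id89) recv 10: drop; pos4(id93) recv 89: drop; pos5(id39) recv 93: fwd; pos6(id60) recv 39: drop; pos7(id82) recv 60: drop; pos0(id51) recv 82: fwd
After round 1: 4 messages still in flight

Answer: 4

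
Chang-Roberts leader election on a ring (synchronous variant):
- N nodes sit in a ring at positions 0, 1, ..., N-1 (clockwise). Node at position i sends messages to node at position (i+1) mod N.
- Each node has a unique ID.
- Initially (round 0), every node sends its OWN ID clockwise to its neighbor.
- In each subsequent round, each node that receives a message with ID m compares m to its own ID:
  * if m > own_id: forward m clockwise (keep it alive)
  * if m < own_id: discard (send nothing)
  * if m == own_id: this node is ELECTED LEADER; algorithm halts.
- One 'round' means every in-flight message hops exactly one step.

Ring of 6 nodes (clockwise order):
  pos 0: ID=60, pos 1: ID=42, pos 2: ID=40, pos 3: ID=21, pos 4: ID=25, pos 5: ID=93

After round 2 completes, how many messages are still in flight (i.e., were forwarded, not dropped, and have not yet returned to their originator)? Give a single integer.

Answer: 4

Derivation:
Round 1: pos1(id42) recv 60: fwd; pos2(id40) recv 42: fwd; pos3(id21) recv 40: fwd; pos4(id25) recv 21: drop; pos5(id93) recv 25: drop; pos0(id60) recv 93: fwd
Round 2: pos2(id40) recv 60: fwd; pos3(id21) recv 42: fwd; pos4(id25) recv 40: fwd; pos1(id42) recv 93: fwd
After round 2: 4 messages still in flight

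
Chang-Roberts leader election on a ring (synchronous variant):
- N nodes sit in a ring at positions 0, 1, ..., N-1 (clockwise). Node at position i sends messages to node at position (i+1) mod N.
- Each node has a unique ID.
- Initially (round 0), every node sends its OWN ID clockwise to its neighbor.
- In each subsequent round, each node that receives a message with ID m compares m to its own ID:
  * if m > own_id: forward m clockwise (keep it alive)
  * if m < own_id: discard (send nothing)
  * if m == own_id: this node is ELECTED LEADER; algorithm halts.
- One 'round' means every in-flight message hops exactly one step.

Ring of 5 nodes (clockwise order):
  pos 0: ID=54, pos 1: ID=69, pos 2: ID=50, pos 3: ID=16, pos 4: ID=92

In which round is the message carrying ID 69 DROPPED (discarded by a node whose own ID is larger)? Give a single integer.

Round 1: pos1(id69) recv 54: drop; pos2(id50) recv 69: fwd; pos3(id16) recv 50: fwd; pos4(id92) recv 16: drop; pos0(id54) recv 92: fwd
Round 2: pos3(id16) recv 69: fwd; pos4(id92) recv 50: drop; pos1(id69) recv 92: fwd
Round 3: pos4(id92) recv 69: drop; pos2(id50) recv 92: fwd
Round 4: pos3(id16) recv 92: fwd
Round 5: pos4(id92) recv 92: ELECTED
Message ID 69 originates at pos 1; dropped at pos 4 in round 3

Answer: 3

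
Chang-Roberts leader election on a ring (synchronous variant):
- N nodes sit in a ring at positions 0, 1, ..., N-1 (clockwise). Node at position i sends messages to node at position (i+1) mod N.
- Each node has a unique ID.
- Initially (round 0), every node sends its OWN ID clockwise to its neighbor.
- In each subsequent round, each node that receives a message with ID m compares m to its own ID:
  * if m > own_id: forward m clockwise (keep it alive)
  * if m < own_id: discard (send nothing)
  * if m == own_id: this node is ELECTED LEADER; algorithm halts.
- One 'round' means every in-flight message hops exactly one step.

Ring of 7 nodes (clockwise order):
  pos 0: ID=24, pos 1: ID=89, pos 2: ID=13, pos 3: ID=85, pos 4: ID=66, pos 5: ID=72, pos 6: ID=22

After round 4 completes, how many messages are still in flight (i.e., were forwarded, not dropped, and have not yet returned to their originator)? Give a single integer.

Round 1: pos1(id89) recv 24: drop; pos2(id13) recv 89: fwd; pos3(id85) recv 13: drop; pos4(id66) recv 85: fwd; pos5(id72) recv 66: drop; pos6(id22) recv 72: fwd; pos0(id24) recv 22: drop
Round 2: pos3(id85) recv 89: fwd; pos5(id72) recv 85: fwd; pos0(id24) recv 72: fwd
Round 3: pos4(id66) recv 89: fwd; pos6(id22) recv 85: fwd; pos1(id89) recv 72: drop
Round 4: pos5(id72) recv 89: fwd; pos0(id24) recv 85: fwd
After round 4: 2 messages still in flight

Answer: 2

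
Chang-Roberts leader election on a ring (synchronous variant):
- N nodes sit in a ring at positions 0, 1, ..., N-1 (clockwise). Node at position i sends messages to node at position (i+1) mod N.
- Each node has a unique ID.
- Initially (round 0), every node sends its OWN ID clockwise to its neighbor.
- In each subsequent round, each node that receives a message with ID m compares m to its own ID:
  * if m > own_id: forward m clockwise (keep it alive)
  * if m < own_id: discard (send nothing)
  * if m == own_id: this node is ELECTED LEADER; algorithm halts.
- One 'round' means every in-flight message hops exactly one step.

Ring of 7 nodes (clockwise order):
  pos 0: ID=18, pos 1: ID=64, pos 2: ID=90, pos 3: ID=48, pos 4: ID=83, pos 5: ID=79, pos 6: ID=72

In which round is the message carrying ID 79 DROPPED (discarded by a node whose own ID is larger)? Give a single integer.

Answer: 4

Derivation:
Round 1: pos1(id64) recv 18: drop; pos2(id90) recv 64: drop; pos3(id48) recv 90: fwd; pos4(id83) recv 48: drop; pos5(id79) recv 83: fwd; pos6(id72) recv 79: fwd; pos0(id18) recv 72: fwd
Round 2: pos4(id83) recv 90: fwd; pos6(id72) recv 83: fwd; pos0(id18) recv 79: fwd; pos1(id64) recv 72: fwd
Round 3: pos5(id79) recv 90: fwd; pos0(id18) recv 83: fwd; pos1(id64) recv 79: fwd; pos2(id90) recv 72: drop
Round 4: pos6(id72) recv 90: fwd; pos1(id64) recv 83: fwd; pos2(id90) recv 79: drop
Round 5: pos0(id18) recv 90: fwd; pos2(id90) recv 83: drop
Round 6: pos1(id64) recv 90: fwd
Round 7: pos2(id90) recv 90: ELECTED
Message ID 79 originates at pos 5; dropped at pos 2 in round 4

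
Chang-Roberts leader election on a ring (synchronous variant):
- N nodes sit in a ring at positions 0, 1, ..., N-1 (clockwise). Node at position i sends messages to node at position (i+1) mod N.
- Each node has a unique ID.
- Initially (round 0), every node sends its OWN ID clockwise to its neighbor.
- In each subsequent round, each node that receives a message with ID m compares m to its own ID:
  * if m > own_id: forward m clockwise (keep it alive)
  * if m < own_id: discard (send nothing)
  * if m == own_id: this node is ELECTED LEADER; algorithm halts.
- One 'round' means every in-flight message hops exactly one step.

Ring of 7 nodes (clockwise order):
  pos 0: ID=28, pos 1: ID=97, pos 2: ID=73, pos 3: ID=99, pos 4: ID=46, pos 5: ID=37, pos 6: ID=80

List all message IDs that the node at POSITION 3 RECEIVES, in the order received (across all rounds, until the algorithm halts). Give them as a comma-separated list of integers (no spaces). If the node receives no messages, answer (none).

Round 1: pos1(id97) recv 28: drop; pos2(id73) recv 97: fwd; pos3(id99) recv 73: drop; pos4(id46) recv 99: fwd; pos5(id37) recv 46: fwd; pos6(id80) recv 37: drop; pos0(id28) recv 80: fwd
Round 2: pos3(id99) recv 97: drop; pos5(id37) recv 99: fwd; pos6(id80) recv 46: drop; pos1(id97) recv 80: drop
Round 3: pos6(id80) recv 99: fwd
Round 4: pos0(id28) recv 99: fwd
Round 5: pos1(id97) recv 99: fwd
Round 6: pos2(id73) recv 99: fwd
Round 7: pos3(id99) recv 99: ELECTED

Answer: 73,97,99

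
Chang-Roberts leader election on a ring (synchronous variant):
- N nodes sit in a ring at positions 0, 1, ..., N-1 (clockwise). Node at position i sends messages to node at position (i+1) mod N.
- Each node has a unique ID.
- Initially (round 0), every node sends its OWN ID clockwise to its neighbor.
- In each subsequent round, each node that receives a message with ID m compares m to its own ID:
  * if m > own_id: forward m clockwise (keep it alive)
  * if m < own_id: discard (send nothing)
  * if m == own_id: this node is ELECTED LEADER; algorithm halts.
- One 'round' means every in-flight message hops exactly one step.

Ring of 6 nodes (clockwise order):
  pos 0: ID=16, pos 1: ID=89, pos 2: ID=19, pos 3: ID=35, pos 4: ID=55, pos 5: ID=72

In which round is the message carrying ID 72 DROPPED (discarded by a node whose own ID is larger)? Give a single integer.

Answer: 2

Derivation:
Round 1: pos1(id89) recv 16: drop; pos2(id19) recv 89: fwd; pos3(id35) recv 19: drop; pos4(id55) recv 35: drop; pos5(id72) recv 55: drop; pos0(id16) recv 72: fwd
Round 2: pos3(id35) recv 89: fwd; pos1(id89) recv 72: drop
Round 3: pos4(id55) recv 89: fwd
Round 4: pos5(id72) recv 89: fwd
Round 5: pos0(id16) recv 89: fwd
Round 6: pos1(id89) recv 89: ELECTED
Message ID 72 originates at pos 5; dropped at pos 1 in round 2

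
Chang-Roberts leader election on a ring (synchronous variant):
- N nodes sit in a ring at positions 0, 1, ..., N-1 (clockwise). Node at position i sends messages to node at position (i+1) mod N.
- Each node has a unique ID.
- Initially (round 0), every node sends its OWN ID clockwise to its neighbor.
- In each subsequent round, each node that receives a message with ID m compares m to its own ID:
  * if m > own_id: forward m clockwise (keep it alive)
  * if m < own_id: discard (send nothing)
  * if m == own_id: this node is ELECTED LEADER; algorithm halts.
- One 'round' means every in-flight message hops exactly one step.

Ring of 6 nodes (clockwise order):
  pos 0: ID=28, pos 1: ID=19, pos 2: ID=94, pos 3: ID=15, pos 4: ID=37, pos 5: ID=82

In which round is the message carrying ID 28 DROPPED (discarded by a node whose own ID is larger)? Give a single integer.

Answer: 2

Derivation:
Round 1: pos1(id19) recv 28: fwd; pos2(id94) recv 19: drop; pos3(id15) recv 94: fwd; pos4(id37) recv 15: drop; pos5(id82) recv 37: drop; pos0(id28) recv 82: fwd
Round 2: pos2(id94) recv 28: drop; pos4(id37) recv 94: fwd; pos1(id19) recv 82: fwd
Round 3: pos5(id82) recv 94: fwd; pos2(id94) recv 82: drop
Round 4: pos0(id28) recv 94: fwd
Round 5: pos1(id19) recv 94: fwd
Round 6: pos2(id94) recv 94: ELECTED
Message ID 28 originates at pos 0; dropped at pos 2 in round 2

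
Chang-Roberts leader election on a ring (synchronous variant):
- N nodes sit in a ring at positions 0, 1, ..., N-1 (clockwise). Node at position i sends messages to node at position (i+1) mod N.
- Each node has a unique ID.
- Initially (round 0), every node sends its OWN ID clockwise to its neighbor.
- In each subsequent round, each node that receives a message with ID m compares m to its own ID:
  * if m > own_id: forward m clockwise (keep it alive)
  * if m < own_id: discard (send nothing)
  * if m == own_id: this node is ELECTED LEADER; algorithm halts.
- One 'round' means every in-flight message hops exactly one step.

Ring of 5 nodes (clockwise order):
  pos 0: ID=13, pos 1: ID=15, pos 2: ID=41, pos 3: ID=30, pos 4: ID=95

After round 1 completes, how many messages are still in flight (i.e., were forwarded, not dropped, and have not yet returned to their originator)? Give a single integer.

Answer: 2

Derivation:
Round 1: pos1(id15) recv 13: drop; pos2(id41) recv 15: drop; pos3(id30) recv 41: fwd; pos4(id95) recv 30: drop; pos0(id13) recv 95: fwd
After round 1: 2 messages still in flight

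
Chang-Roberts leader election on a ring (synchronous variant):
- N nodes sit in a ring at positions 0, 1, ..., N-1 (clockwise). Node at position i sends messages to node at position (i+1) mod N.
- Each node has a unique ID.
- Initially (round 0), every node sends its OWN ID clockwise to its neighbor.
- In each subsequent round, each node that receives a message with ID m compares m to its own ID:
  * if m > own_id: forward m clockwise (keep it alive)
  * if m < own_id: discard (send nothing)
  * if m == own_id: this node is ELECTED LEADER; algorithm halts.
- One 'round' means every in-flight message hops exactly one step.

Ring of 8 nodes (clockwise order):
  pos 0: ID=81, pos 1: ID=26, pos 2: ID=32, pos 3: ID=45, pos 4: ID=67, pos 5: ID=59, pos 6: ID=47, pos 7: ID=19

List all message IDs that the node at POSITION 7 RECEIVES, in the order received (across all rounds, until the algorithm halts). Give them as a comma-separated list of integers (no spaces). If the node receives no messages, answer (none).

Answer: 47,59,67,81

Derivation:
Round 1: pos1(id26) recv 81: fwd; pos2(id32) recv 26: drop; pos3(id45) recv 32: drop; pos4(id67) recv 45: drop; pos5(id59) recv 67: fwd; pos6(id47) recv 59: fwd; pos7(id19) recv 47: fwd; pos0(id81) recv 19: drop
Round 2: pos2(id32) recv 81: fwd; pos6(id47) recv 67: fwd; pos7(id19) recv 59: fwd; pos0(id81) recv 47: drop
Round 3: pos3(id45) recv 81: fwd; pos7(id19) recv 67: fwd; pos0(id81) recv 59: drop
Round 4: pos4(id67) recv 81: fwd; pos0(id81) recv 67: drop
Round 5: pos5(id59) recv 81: fwd
Round 6: pos6(id47) recv 81: fwd
Round 7: pos7(id19) recv 81: fwd
Round 8: pos0(id81) recv 81: ELECTED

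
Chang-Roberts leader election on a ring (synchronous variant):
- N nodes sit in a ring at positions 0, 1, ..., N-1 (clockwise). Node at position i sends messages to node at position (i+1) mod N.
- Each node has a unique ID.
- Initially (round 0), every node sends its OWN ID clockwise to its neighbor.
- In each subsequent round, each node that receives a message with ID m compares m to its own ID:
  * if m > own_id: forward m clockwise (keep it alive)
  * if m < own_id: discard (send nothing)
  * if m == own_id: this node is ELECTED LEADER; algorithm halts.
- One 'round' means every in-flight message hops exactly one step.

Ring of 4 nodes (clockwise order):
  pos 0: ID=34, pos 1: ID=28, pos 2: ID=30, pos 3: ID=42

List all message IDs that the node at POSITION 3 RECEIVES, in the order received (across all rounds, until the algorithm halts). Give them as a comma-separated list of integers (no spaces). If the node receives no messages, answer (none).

Answer: 30,34,42

Derivation:
Round 1: pos1(id28) recv 34: fwd; pos2(id30) recv 28: drop; pos3(id42) recv 30: drop; pos0(id34) recv 42: fwd
Round 2: pos2(id30) recv 34: fwd; pos1(id28) recv 42: fwd
Round 3: pos3(id42) recv 34: drop; pos2(id30) recv 42: fwd
Round 4: pos3(id42) recv 42: ELECTED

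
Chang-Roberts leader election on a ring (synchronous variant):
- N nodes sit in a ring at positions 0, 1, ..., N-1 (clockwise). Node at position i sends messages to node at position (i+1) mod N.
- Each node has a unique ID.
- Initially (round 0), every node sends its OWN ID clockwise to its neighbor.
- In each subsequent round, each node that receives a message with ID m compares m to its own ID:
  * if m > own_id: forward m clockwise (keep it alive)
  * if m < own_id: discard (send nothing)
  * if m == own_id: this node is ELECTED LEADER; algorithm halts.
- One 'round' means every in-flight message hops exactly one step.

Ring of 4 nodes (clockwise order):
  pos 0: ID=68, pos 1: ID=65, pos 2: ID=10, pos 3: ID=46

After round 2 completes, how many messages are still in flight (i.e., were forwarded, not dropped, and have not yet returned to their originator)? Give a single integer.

Round 1: pos1(id65) recv 68: fwd; pos2(id10) recv 65: fwd; pos3(id46) recv 10: drop; pos0(id68) recv 46: drop
Round 2: pos2(id10) recv 68: fwd; pos3(id46) recv 65: fwd
After round 2: 2 messages still in flight

Answer: 2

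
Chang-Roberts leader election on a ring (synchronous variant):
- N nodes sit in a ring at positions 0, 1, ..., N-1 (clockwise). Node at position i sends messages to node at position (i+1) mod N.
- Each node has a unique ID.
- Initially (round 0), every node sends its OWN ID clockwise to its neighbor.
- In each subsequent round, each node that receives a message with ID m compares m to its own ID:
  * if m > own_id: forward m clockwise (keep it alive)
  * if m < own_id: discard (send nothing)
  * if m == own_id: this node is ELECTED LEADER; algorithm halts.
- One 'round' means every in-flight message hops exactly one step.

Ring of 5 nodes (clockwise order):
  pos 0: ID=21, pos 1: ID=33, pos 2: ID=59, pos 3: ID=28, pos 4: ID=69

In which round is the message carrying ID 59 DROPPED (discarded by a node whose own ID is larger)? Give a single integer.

Round 1: pos1(id33) recv 21: drop; pos2(id59) recv 33: drop; pos3(id28) recv 59: fwd; pos4(id69) recv 28: drop; pos0(id21) recv 69: fwd
Round 2: pos4(id69) recv 59: drop; pos1(id33) recv 69: fwd
Round 3: pos2(id59) recv 69: fwd
Round 4: pos3(id28) recv 69: fwd
Round 5: pos4(id69) recv 69: ELECTED
Message ID 59 originates at pos 2; dropped at pos 4 in round 2

Answer: 2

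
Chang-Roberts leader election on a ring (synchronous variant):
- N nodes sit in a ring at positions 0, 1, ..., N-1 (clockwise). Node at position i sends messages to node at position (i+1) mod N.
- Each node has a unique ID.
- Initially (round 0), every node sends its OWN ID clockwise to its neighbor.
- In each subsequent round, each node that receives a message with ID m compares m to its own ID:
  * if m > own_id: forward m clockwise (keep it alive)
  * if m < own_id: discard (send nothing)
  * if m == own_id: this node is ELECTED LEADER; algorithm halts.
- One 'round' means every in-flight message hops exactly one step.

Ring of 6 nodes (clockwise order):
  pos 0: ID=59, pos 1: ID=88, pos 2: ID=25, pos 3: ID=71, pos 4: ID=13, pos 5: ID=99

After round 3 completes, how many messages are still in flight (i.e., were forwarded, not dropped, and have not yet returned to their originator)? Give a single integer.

Round 1: pos1(id88) recv 59: drop; pos2(id25) recv 88: fwd; pos3(id71) recv 25: drop; pos4(id13) recv 71: fwd; pos5(id99) recv 13: drop; pos0(id59) recv 99: fwd
Round 2: pos3(id71) recv 88: fwd; pos5(id99) recv 71: drop; pos1(id88) recv 99: fwd
Round 3: pos4(id13) recv 88: fwd; pos2(id25) recv 99: fwd
After round 3: 2 messages still in flight

Answer: 2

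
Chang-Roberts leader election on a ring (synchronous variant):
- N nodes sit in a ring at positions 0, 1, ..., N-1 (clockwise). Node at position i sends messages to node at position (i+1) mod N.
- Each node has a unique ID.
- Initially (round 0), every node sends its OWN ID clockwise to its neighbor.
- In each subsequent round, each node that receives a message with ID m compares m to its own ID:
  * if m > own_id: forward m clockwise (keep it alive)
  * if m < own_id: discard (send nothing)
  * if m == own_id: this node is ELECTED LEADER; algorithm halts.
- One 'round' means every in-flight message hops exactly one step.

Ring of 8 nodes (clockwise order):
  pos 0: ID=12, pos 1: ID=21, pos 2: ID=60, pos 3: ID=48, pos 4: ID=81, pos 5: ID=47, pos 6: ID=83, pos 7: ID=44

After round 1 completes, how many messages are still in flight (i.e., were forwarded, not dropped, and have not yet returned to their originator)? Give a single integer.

Round 1: pos1(id21) recv 12: drop; pos2(id60) recv 21: drop; pos3(id48) recv 60: fwd; pos4(id81) recv 48: drop; pos5(id47) recv 81: fwd; pos6(id83) recv 47: drop; pos7(id44) recv 83: fwd; pos0(id12) recv 44: fwd
After round 1: 4 messages still in flight

Answer: 4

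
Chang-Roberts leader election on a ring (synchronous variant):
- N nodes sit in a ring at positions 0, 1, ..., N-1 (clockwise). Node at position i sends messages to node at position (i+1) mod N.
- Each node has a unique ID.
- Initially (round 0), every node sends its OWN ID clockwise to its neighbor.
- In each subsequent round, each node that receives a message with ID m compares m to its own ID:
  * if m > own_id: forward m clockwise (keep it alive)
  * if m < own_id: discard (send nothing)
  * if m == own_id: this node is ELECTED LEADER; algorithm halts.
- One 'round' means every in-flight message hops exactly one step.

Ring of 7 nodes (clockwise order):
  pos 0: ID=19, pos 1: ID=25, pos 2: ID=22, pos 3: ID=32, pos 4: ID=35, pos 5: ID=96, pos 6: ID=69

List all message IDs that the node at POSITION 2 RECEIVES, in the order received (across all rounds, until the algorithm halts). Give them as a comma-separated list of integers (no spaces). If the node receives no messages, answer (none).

Round 1: pos1(id25) recv 19: drop; pos2(id22) recv 25: fwd; pos3(id32) recv 22: drop; pos4(id35) recv 32: drop; pos5(id96) recv 35: drop; pos6(id69) recv 96: fwd; pos0(id19) recv 69: fwd
Round 2: pos3(id32) recv 25: drop; pos0(id19) recv 96: fwd; pos1(id25) recv 69: fwd
Round 3: pos1(id25) recv 96: fwd; pos2(id22) recv 69: fwd
Round 4: pos2(id22) recv 96: fwd; pos3(id32) recv 69: fwd
Round 5: pos3(id32) recv 96: fwd; pos4(id35) recv 69: fwd
Round 6: pos4(id35) recv 96: fwd; pos5(id96) recv 69: drop
Round 7: pos5(id96) recv 96: ELECTED

Answer: 25,69,96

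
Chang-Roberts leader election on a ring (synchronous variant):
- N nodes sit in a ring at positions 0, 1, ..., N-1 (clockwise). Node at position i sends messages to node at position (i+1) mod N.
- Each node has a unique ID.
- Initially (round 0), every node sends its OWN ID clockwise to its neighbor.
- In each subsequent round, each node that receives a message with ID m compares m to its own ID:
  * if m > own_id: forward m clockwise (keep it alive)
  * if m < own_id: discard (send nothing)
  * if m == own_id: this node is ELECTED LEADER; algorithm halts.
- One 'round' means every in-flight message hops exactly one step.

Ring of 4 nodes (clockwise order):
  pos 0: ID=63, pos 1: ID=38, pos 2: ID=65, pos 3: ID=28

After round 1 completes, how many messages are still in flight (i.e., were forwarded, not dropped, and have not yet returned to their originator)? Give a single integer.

Answer: 2

Derivation:
Round 1: pos1(id38) recv 63: fwd; pos2(id65) recv 38: drop; pos3(id28) recv 65: fwd; pos0(id63) recv 28: drop
After round 1: 2 messages still in flight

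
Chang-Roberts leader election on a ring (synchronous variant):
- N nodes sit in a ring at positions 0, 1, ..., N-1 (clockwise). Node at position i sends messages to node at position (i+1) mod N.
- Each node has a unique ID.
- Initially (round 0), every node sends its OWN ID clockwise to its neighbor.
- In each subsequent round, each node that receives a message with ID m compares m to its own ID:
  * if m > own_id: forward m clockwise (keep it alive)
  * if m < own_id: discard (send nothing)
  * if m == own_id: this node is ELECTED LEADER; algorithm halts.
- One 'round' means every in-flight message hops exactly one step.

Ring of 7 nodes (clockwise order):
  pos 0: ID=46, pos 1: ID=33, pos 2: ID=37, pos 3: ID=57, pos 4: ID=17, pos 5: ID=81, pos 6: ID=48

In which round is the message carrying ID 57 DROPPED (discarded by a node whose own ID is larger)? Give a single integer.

Answer: 2

Derivation:
Round 1: pos1(id33) recv 46: fwd; pos2(id37) recv 33: drop; pos3(id57) recv 37: drop; pos4(id17) recv 57: fwd; pos5(id81) recv 17: drop; pos6(id48) recv 81: fwd; pos0(id46) recv 48: fwd
Round 2: pos2(id37) recv 46: fwd; pos5(id81) recv 57: drop; pos0(id46) recv 81: fwd; pos1(id33) recv 48: fwd
Round 3: pos3(id57) recv 46: drop; pos1(id33) recv 81: fwd; pos2(id37) recv 48: fwd
Round 4: pos2(id37) recv 81: fwd; pos3(id57) recv 48: drop
Round 5: pos3(id57) recv 81: fwd
Round 6: pos4(id17) recv 81: fwd
Round 7: pos5(id81) recv 81: ELECTED
Message ID 57 originates at pos 3; dropped at pos 5 in round 2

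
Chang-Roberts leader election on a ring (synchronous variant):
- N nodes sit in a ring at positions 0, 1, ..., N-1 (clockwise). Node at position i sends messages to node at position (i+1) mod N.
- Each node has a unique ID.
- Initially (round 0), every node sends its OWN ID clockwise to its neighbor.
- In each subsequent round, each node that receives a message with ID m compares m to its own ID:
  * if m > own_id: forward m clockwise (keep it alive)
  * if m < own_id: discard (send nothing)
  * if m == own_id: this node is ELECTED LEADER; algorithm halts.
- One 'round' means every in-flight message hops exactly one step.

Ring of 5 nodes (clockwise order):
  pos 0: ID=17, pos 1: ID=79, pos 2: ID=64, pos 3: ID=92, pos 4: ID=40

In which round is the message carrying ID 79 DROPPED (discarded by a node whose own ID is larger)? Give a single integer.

Round 1: pos1(id79) recv 17: drop; pos2(id64) recv 79: fwd; pos3(id92) recv 64: drop; pos4(id40) recv 92: fwd; pos0(id17) recv 40: fwd
Round 2: pos3(id92) recv 79: drop; pos0(id17) recv 92: fwd; pos1(id79) recv 40: drop
Round 3: pos1(id79) recv 92: fwd
Round 4: pos2(id64) recv 92: fwd
Round 5: pos3(id92) recv 92: ELECTED
Message ID 79 originates at pos 1; dropped at pos 3 in round 2

Answer: 2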